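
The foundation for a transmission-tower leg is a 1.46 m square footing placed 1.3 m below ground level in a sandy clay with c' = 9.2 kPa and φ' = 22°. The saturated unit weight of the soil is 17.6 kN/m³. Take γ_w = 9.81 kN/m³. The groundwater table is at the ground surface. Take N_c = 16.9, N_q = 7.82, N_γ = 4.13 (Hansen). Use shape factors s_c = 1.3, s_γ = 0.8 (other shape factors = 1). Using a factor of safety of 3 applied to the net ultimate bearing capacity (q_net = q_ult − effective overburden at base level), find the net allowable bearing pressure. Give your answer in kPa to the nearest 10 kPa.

q_all(net) ≈ 100 kPa

With the water table at the surface the whole profile is submerged: γ' = 17.6 − 9.81 = 7.79 kN/m³, so q = γ'·D_f = 10.127 kPa; the same γ' applies in the ½γBN_γ term.
q_ult = c·N_c·s_c + q·N_q + 0.5·γ·B·N_γ·s_γ
     = 9.2 × 16.9 × 1.3 + 10.127 × 7.82 + 0.5 × 7.79 × 1.46 × 4.13 × 0.8
     = 202.12 + 79.193 + 18.789 = 300.11 kPa.
Net ultimate: q_net = 300.11 − 10.127 = 289.98 kPa.
q_all(net) = 289.98 / 3 = 96.66 kPa.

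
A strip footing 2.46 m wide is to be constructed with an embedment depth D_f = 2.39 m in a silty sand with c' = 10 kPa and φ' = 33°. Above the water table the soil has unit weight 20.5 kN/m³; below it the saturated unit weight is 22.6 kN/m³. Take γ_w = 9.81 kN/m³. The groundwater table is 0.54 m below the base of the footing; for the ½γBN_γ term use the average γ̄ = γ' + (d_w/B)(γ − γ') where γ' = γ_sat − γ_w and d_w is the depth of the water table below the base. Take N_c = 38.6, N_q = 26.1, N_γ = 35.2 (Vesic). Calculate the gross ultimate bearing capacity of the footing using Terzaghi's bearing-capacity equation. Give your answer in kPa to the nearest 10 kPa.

q_ult ≈ 2290 kPa

Effective surcharge at the founding depth q = γ·D_f = 20.5 × 2.39 = 48.995 kPa.
With d_w = 0.54 m < B, γ̄ = 12.79 + (0.54/2.46) × (20.5 − 12.79) = 14.482 kN/m³.
q_ult = c·N_c + q·N_q + 0.5·γ·B·N_γ
     = 10 × 38.6 + 48.995 × 26.1 + 0.5 × 14.482 × 2.46 × 35.2
     = 386 + 1278.8 + 627.03 = 2291.8 kPa.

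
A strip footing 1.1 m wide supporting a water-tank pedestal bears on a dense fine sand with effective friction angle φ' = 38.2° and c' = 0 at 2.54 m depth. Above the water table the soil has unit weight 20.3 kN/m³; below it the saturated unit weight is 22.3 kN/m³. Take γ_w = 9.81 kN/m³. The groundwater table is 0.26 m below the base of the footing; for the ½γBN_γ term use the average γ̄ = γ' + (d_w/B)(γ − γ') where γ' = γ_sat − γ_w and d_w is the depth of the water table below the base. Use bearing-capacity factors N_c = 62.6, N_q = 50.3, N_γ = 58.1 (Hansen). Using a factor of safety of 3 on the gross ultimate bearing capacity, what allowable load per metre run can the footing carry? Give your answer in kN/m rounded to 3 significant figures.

≈ 1120 kN/m

Overburden at base level: q = 20.3 × 2.54 = 51.562 kPa.
The water table is 0.26 m below the base (< B = 1.1 m), so the ½γBN_γ term uses γ̄ = γ' + (d_w/B)(γ − γ') = 12.49 + (0.26/1.1)(20.3 − 12.49) = 14.336 kN/m³.
Surcharge term q·N_q = 51.562 × 50.3 = 2593.6 kPa; self-weight term 0.5·γ·B·N_γ = 0.5 × 14.336 × 1.1 × 58.1 = 458.11 kPa.
q_ult = 2593.6 + 458.11 = 3051.7 kPa.
Gross allowable pressure q_all = 3051.7 / 3 = 1017.2 kPa.
Allowable wall load = q_all × B = 1017.2 × 1.1 = 1118.9 kN per metre run.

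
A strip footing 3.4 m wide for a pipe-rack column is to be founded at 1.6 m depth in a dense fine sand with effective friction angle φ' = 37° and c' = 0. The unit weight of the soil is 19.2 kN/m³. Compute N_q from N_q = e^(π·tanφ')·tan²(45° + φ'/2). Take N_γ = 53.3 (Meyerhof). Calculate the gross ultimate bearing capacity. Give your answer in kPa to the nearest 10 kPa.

q_ult ≈ 3060 kPa

tan37° = 0.7536, so N_q = e^(π×0.7536)·tan²(63.5°) = 10.669 × 4.023 = 42.92.
Effective surcharge at the founding depth q = γ·D_f = 19.2 × 1.6 = 30.72 kPa.
q_ult = q·N_q + 0.5·γ·B·N_γ
     = 30.72 × 42.92 + 0.5 × 19.2 × 3.4 × 53.3
     = 1318.5 + 1739.7 = 3058.2 kPa.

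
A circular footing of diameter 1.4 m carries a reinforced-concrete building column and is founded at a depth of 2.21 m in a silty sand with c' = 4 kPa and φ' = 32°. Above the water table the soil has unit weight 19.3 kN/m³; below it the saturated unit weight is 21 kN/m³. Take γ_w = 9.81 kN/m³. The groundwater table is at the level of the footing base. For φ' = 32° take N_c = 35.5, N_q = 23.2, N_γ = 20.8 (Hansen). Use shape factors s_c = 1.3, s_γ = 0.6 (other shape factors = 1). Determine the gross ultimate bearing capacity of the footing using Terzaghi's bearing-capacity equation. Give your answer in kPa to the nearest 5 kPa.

q = γ·D_f = 19.3 × 2.21 = 42.653 kPa.
For the ½γBN_γ term take γ' = 21 − 9.81 = 11.19 kN/m³ (soil below base is submerged).
c·N_c·s_c = 4 × 35.5 × 1.3 = 184.6 kPa
q·N_q = 42.653 × 23.2 = 989.55 kPa
0.5·γ·B·N_γ·s_γ = 0.5 × 11.19 × 1.4 × 20.8 × 0.6 = 97.756 kPa
q_ult = 184.6 + 989.55 + 97.756 = 1271.9 kPa.

q_ult ≈ 1270 kPa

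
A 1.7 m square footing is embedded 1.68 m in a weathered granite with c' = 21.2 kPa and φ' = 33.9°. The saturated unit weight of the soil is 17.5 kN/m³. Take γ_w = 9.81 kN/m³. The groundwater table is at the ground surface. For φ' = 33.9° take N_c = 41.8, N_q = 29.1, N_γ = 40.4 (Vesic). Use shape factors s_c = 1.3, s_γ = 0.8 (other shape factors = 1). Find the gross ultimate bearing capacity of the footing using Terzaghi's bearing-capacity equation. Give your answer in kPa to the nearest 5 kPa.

With the water table at the surface the whole profile is submerged: γ' = 17.5 − 9.81 = 7.69 kN/m³, so q = γ'·D_f = 12.919 kPa; the same γ' applies in the ½γBN_γ term.
q_ult = c·N_c·s_c + q·N_q + 0.5·γ·B·N_γ·s_γ
     = 21.2 × 41.8 × 1.3 + 12.919 × 29.1 + 0.5 × 7.69 × 1.7 × 40.4 × 0.8
     = 1152 + 375.95 + 211.26 = 1739.2 kPa.

q_ult ≈ 1740 kPa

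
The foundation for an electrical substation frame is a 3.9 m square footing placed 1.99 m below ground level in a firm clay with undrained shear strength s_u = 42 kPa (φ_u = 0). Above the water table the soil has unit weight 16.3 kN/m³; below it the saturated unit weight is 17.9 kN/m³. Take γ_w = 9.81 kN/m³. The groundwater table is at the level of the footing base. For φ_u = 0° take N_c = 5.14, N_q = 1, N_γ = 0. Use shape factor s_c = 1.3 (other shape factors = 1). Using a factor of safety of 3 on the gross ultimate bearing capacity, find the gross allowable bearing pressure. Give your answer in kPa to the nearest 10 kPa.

Overburden at base level: q = 16.3 × 1.99 = 32.437 kPa.
Cohesion term c·N_c·s_c = 42 × 5.14 × 1.3 = 280.64 kPa; surcharge term q·N_q = 32.437 × 1 = 32.437 kPa.
q_ult = 280.64 + 32.437 = 313.08 kPa.
q_all = 313.08 / 3 = 104.36 kPa.

q_all ≈ 100 kPa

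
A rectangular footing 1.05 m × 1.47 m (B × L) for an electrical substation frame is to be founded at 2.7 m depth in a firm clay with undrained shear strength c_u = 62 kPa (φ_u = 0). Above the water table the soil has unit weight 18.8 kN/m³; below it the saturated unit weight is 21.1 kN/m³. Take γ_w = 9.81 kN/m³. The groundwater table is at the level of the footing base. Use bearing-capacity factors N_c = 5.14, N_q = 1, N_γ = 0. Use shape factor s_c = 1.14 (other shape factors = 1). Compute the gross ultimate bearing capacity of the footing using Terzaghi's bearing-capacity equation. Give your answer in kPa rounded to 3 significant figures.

q = γ·D_f = 18.8 × 2.7 = 50.76 kPa.
c·N_c·s_c = 62 × 5.14 × 1.14 = 363.3 kPa
q·N_q = 50.76 × 1 = 50.76 kPa
q_ult = 363.3 + 50.76 = 414.06 kPa.

q_ult ≈ 414 kPa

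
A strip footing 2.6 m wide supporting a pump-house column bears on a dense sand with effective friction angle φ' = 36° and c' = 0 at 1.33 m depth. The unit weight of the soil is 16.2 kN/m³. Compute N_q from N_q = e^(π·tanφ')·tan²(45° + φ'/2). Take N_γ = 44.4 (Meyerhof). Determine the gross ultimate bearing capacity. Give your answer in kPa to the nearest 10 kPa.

tan36° = 0.7265, so N_q = e^(π×0.7265)·tan²(63°) = 9.801 × 3.852 = 37.75.
q = γ·D_f = 16.2 × 1.33 = 21.546 kPa.
q·N_q = 21.546 × 37.752 = 813.42 kPa
0.5·γ·B·N_γ = 0.5 × 16.2 × 2.6 × 44.4 = 935.06 kPa
q_ult = 813.42 + 935.06 = 1748.5 kPa.

q_ult ≈ 1750 kPa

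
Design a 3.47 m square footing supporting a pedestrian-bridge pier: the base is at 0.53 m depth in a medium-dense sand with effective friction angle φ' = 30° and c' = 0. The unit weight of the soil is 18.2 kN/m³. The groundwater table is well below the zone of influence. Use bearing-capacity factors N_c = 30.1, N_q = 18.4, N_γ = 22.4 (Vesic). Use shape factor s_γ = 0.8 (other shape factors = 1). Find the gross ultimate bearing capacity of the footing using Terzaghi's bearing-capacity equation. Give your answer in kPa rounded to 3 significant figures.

q_ult ≈ 743 kPa

q = γ·D_f = 18.2 × 0.53 = 9.646 kPa.
q·N_q = 9.646 × 18.4 = 177.49 kPa
0.5·γ·B·N_γ·s_γ = 0.5 × 18.2 × 3.47 × 22.4 × 0.8 = 565.86 kPa
q_ult = 177.49 + 565.86 = 743.35 kPa.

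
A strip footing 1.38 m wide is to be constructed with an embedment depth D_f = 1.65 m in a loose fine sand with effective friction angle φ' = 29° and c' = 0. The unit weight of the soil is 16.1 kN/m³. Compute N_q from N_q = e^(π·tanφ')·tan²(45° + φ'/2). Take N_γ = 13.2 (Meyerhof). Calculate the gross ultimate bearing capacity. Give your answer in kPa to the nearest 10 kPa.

tan29° = 0.5543, so N_q = e^(π×0.5543)·tan²(59.5°) = 5.705 × 2.882 = 16.44.
q = γ·D_f = 16.1 × 1.65 = 26.565 kPa.
q·N_q = 26.565 × 16.443 = 436.82 kPa
0.5·γ·B·N_γ = 0.5 × 16.1 × 1.38 × 13.2 = 146.64 kPa
q_ult = 436.82 + 146.64 = 583.46 kPa.

q_ult ≈ 580 kPa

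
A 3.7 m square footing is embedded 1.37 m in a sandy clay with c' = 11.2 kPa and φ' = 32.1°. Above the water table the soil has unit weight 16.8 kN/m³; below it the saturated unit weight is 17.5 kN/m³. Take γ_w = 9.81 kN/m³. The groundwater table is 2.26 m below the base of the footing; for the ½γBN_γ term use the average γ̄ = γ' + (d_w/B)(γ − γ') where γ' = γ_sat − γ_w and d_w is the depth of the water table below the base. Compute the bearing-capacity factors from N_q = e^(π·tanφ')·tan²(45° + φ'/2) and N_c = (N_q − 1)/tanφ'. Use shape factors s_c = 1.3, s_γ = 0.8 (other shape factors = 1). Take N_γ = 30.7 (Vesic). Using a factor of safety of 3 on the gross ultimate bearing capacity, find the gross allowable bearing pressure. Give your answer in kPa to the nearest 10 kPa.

q_all ≈ 550 kPa

N_q = e^(π·tan32.1°)·tan²(61.05°) = 23.45; N_c = (N_q − 1)/tanφ' = 35.79.
Overburden at base level: q = 16.8 × 1.37 = 23.016 kPa.
The water table is 2.26 m below the base (< B = 3.7 m), so the ½γBN_γ term uses γ̄ = γ' + (d_w/B)(γ − γ') = 7.69 + (2.26/3.7)(16.8 − 7.69) = 13.254 kN/m³.
Cohesion term c·N_c·s_c = 11.2 × 35.79 × 1.3 = 521.1 kPa; surcharge term q·N_q = 23.016 × 23.451 = 539.74 kPa; self-weight term 0.5·γ·B·N_γ·s_γ = 0.5 × 13.254 × 3.7 × 30.7 × 0.8 = 602.23 kPa.
q_ult = 521.1 + 539.74 + 602.23 = 1663.1 kPa.
q_all = 1663.1 / 3 = 554.36 kPa.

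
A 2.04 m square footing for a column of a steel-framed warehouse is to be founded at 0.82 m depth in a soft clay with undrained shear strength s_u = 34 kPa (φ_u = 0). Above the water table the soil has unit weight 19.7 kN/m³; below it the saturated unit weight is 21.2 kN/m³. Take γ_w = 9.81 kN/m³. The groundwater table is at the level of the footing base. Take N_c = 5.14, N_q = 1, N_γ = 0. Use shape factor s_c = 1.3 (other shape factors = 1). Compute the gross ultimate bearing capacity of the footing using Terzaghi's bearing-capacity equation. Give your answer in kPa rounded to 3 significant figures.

q_ult ≈ 243 kPa

q = γ·D_f = 19.7 × 0.82 = 16.154 kPa.
c·N_c·s_c = 34 × 5.14 × 1.3 = 227.19 kPa
q·N_q = 16.154 × 1 = 16.154 kPa
q_ult = 227.19 + 16.154 = 243.34 kPa.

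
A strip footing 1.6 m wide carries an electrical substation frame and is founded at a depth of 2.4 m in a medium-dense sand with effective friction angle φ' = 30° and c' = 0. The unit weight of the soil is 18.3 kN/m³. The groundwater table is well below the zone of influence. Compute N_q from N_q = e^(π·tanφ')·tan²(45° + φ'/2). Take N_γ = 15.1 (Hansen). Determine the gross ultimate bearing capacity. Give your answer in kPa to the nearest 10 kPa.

q_ult ≈ 1030 kPa

tan30° = 0.5774, so N_q = e^(π×0.5774)·tan²(60°) = 6.134 × 3.0 = 18.4.
Overburden at base level: q = 18.3 × 2.4 = 43.92 kPa.
Surcharge term q·N_q = 43.92 × 18.401 = 808.18 kPa; self-weight term 0.5·γ·B·N_γ = 0.5 × 18.3 × 1.6 × 15.1 = 221.06 kPa.
q_ult = 808.18 + 221.06 = 1029.2 kPa.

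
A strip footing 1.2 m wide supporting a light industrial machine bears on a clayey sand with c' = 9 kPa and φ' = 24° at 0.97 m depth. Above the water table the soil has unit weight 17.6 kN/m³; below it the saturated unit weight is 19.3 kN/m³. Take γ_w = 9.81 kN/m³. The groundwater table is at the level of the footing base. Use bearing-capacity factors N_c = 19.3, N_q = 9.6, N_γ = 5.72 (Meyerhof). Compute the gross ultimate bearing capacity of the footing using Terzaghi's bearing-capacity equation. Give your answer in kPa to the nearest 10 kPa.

q = γ·D_f = 17.6 × 0.97 = 17.072 kPa.
For the ½γBN_γ term take γ' = 19.3 − 9.81 = 9.49 kN/m³ (soil below base is submerged).
c·N_c = 9 × 19.3 = 173.7 kPa
q·N_q = 17.072 × 9.6 = 163.89 kPa
0.5·γ·B·N_γ = 0.5 × 9.49 × 1.2 × 5.72 = 32.57 kPa
q_ult = 173.7 + 163.89 + 32.57 = 370.16 kPa.

q_ult ≈ 370 kPa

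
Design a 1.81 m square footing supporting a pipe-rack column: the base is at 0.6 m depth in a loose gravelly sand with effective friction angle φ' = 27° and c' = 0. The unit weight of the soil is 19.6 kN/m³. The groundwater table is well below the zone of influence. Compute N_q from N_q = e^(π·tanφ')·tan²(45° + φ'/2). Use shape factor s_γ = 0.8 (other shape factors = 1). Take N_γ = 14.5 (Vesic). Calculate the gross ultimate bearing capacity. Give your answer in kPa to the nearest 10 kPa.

q_ult ≈ 360 kPa

tan27° = 0.5095, so N_q = e^(π×0.5095)·tan²(58.5°) = 4.957 × 2.663 = 13.2.
Overburden at base level: q = 19.6 × 0.6 = 11.76 kPa.
Surcharge term q·N_q = 11.76 × 13.199 = 155.22 kPa; self-weight term 0.5·γ·B·N_γ·s_γ = 0.5 × 19.6 × 1.81 × 14.5 × 0.8 = 205.76 kPa.
q_ult = 155.22 + 205.76 = 360.98 kPa.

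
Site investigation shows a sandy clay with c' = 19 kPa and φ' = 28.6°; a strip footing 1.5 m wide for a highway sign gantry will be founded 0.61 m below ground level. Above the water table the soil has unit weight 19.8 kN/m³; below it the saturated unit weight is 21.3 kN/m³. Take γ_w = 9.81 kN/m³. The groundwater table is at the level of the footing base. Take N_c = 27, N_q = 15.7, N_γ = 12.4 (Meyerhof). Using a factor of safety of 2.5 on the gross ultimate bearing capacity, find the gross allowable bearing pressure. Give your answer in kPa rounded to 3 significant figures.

Overburden at base level: q = 19.8 × 0.61 = 12.078 kPa.
Below the base the soil is submerged, so the ½γBN_γ term uses γ' = 21.3 − 9.81 = 11.49 kN/m³.
Cohesion term c·N_c = 19 × 27 = 513 kPa; surcharge term q·N_q = 12.078 × 15.7 = 189.62 kPa; self-weight term 0.5·γ·B·N_γ = 0.5 × 11.49 × 1.5 × 12.4 = 106.86 kPa.
q_ult = 513 + 189.62 + 106.86 = 809.48 kPa.
q_all = 809.48 / 2.5 = 323.79 kPa.

q_all ≈ 324 kPa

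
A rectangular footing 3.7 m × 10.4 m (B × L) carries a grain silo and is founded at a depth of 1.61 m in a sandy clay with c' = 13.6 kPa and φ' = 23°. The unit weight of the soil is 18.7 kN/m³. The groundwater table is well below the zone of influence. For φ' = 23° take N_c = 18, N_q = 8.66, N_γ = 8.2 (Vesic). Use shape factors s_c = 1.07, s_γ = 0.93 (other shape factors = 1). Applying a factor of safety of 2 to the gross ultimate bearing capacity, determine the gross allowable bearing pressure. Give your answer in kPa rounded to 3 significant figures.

Effective surcharge at the founding depth q = γ·D_f = 18.7 × 1.61 = 30.107 kPa.
q_ult = c·N_c·s_c + q·N_q + 0.5·γ·B·N_γ·s_γ
     = 13.6 × 18 × 1.07 + 30.107 × 8.66 + 0.5 × 18.7 × 3.7 × 8.2 × 0.93
     = 261.94 + 260.73 + 263.82 = 786.48 kPa.
q_all = q_ult / FS = 786.48 / 2 = 393.24 kPa.

q_all ≈ 393 kPa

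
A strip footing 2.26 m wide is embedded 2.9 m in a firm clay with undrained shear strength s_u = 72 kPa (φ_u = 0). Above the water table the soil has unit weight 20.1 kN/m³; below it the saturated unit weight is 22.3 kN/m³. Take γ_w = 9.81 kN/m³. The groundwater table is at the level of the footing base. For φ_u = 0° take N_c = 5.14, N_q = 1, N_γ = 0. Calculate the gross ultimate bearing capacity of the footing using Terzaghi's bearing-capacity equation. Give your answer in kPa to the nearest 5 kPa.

q_ult ≈ 430 kPa

q = γ·D_f = 20.1 × 2.9 = 58.29 kPa.
c·N_c = 72 × 5.14 = 370.08 kPa
q·N_q = 58.29 × 1 = 58.29 kPa
q_ult = 370.08 + 58.29 = 428.37 kPa.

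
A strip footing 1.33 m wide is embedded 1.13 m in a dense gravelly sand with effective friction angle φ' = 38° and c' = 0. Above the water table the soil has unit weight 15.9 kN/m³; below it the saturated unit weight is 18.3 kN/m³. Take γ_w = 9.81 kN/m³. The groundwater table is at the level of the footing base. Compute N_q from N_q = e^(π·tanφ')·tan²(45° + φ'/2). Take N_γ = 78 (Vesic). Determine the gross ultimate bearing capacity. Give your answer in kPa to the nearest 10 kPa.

tan38° = 0.7813, so N_q = e^(π×0.7813)·tan²(64°) = 11.64 × 4.204 = 48.93.
q = γ·D_f = 15.9 × 1.13 = 17.967 kPa.
For the ½γBN_γ term take γ' = 18.3 − 9.81 = 8.49 kN/m³ (soil below base is submerged).
q·N_q = 17.967 × 48.933 = 879.18 kPa
0.5·γ·B·N_γ = 0.5 × 8.49 × 1.33 × 78 = 440.38 kPa
q_ult = 879.18 + 440.38 = 1319.6 kPa.

q_ult ≈ 1320 kPa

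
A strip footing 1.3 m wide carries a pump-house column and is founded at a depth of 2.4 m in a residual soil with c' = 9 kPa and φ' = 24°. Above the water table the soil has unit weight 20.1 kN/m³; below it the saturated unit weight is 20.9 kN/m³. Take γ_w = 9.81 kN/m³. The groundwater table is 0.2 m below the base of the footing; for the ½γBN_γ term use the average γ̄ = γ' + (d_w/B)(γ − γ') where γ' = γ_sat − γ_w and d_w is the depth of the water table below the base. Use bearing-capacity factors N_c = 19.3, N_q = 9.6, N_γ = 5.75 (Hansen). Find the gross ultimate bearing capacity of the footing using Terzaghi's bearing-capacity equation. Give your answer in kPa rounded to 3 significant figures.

q = γ·D_f = 20.1 × 2.4 = 48.24 kPa.
γ' = 11.09 kN/m³; averaging over the depth B below the base, γ̄ = γ' + (d_w/B)(γ − γ') = 12.476 kN/m³.
c·N_c = 9 × 19.3 = 173.7 kPa
q·N_q = 48.24 × 9.6 = 463.1 kPa
0.5·γ·B·N_γ = 0.5 × 12.476 × 1.3 × 5.75 = 46.63 kPa
q_ult = 173.7 + 463.1 + 46.63 = 683.43 kPa.

q_ult ≈ 683 kPa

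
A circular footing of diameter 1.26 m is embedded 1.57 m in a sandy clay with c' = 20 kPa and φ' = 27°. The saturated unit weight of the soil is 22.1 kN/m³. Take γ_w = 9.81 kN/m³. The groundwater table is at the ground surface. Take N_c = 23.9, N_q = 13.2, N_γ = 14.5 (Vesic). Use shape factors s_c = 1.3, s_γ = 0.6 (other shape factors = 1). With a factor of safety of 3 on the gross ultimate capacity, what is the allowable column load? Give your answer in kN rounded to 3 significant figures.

P_all ≈ 392 kN

Water table at ground surface, so effective unit weight γ' = 22.1 − 9.81 = 12.29 kN/m³ is used throughout; overburden q = 12.29 × 1.57 = 19.295 kPa; the same γ' applies in the ½γBN_γ term.
Cohesion term c·N_c·s_c = 20 × 23.9 × 1.3 = 621.4 kPa; surcharge term q·N_q = 19.295 × 13.2 = 254.7 kPa; self-weight term 0.5·γ·B·N_γ·s_γ = 0.5 × 12.29 × 1.26 × 14.5 × 0.6 = 67.361 kPa.
q_ult = 621.4 + 254.7 + 67.361 = 943.46 kPa.
Gross allowable pressure q_all = 943.46 / 3 = 314.49 kPa.
Footing area = 1.2469 m², so allowable column load = 314.49 × 1.2469 = 392.13 kN.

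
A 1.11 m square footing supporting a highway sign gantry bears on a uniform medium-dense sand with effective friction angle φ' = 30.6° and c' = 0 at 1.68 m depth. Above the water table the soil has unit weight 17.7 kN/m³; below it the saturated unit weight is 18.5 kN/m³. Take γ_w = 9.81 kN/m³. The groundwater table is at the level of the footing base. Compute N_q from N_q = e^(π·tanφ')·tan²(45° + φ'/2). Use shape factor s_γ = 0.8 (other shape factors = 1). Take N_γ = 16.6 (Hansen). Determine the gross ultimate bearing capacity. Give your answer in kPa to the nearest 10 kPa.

tan30.6° = 0.5914, so N_q = e^(π×0.5914)·tan²(60.3°) = 6.41 × 3.074 = 19.7.
q = γ·D_f = 17.7 × 1.68 = 29.736 kPa.
For the ½γBN_γ term take γ' = 18.5 − 9.81 = 8.69 kN/m³ (soil below base is submerged).
q·N_q = 29.736 × 19.704 = 585.91 kPa
0.5·γ·B·N_γ·s_γ = 0.5 × 8.69 × 1.11 × 16.6 × 0.8 = 64.049 kPa
q_ult = 585.91 + 64.049 = 649.96 kPa.

q_ult ≈ 650 kPa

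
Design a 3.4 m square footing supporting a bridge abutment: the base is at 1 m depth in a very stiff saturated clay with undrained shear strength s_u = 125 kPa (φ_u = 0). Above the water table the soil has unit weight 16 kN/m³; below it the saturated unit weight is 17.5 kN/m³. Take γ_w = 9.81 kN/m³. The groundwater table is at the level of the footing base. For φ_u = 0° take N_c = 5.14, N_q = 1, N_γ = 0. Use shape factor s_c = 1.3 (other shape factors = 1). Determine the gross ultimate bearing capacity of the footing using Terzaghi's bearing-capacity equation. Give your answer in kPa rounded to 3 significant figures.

q_ult ≈ 851 kPa

q = γ·D_f = 16 × 1 = 16 kPa.
c·N_c·s_c = 125 × 5.14 × 1.3 = 835.25 kPa
q·N_q = 16 × 1 = 16 kPa
q_ult = 835.25 + 16 = 851.25 kPa.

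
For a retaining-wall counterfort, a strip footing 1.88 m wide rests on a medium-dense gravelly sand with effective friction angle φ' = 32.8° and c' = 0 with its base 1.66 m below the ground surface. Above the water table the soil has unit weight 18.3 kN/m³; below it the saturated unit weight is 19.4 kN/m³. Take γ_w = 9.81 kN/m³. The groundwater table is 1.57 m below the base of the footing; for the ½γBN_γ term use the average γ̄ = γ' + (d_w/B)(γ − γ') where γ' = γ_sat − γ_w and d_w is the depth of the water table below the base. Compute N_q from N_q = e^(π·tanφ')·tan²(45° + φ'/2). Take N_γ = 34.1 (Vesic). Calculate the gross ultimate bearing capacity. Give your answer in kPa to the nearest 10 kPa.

q_ult ≈ 1310 kPa

tan32.8° = 0.6445, so N_q = e^(π×0.6445)·tan²(61.4°) = 7.573 × 3.364 = 25.48.
Effective surcharge at the founding depth q = γ·D_f = 18.3 × 1.66 = 30.378 kPa.
With d_w = 1.57 m < B, γ̄ = 9.59 + (1.57/1.88) × (18.3 − 9.59) = 16.864 kN/m³.
q_ult = q·N_q + 0.5·γ·B·N_γ
     = 30.378 × 25.477 + 0.5 × 16.864 × 1.88 × 34.1
     = 773.93 + 540.55 = 1314.5 kPa.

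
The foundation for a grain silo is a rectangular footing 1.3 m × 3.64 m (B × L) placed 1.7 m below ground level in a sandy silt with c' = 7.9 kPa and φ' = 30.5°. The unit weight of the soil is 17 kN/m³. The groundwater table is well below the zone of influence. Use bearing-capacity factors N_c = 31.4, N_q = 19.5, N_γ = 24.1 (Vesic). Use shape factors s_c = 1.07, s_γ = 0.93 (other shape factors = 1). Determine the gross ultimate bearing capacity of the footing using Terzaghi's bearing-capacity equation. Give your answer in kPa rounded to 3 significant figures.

q_ult ≈ 1080 kPa

Effective surcharge at the founding depth q = γ·D_f = 17 × 1.7 = 28.9 kPa.
q_ult = c·N_c·s_c + q·N_q + 0.5·γ·B·N_γ·s_γ
     = 7.9 × 31.4 × 1.07 + 28.9 × 19.5 + 0.5 × 17 × 1.3 × 24.1 × 0.93
     = 265.42 + 563.55 + 247.66 = 1076.6 kPa.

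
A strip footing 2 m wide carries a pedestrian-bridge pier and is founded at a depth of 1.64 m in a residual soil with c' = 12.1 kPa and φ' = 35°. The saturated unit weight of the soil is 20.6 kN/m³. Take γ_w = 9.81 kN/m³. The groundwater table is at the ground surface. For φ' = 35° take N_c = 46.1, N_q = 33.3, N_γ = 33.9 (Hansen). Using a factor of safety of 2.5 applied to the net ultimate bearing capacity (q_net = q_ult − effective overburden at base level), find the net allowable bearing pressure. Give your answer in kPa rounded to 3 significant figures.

q_all(net) ≈ 598 kPa

γ' = 20.6 − 9.81 = 10.79 kN/m³ (submerged throughout). q = 10.79 × 1.64 = 17.696 kPa; the same γ' applies in the ½γBN_γ term.
c·N_c = 12.1 × 46.1 = 557.81 kPa
q·N_q = 17.696 × 33.3 = 589.26 kPa
0.5·γ·B·N_γ = 0.5 × 10.79 × 2 × 33.9 = 365.78 kPa
q_ult = 557.81 + 589.26 + 365.78 = 1512.9 kPa.
Net ultimate: q_net = 1512.9 − 17.696 = 1495.2 kPa.
q_all(net) = 1495.2 / 2.5 = 598.06 kPa.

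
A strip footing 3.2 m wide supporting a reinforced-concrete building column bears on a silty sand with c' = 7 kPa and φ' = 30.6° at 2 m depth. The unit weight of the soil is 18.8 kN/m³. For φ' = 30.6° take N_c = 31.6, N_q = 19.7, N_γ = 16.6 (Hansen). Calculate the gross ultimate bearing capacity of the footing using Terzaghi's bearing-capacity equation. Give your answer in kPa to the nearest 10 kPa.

q_ult ≈ 1460 kPa

Overburden at base level: q = 18.8 × 2 = 37.6 kPa.
Cohesion term c·N_c = 7 × 31.6 = 221.2 kPa; surcharge term q·N_q = 37.6 × 19.7 = 740.72 kPa; self-weight term 0.5·γ·B·N_γ = 0.5 × 18.8 × 3.2 × 16.6 = 499.33 kPa.
q_ult = 221.2 + 740.72 + 499.33 = 1461.2 kPa.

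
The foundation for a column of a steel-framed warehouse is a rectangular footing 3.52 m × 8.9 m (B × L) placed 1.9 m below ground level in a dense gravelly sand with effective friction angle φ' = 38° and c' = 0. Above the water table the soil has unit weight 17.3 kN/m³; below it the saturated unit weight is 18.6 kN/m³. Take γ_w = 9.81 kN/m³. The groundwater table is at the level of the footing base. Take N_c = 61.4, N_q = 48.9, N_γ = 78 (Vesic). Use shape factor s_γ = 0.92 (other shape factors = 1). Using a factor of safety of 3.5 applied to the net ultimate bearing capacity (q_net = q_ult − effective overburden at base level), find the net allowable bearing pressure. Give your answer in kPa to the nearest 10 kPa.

q_all(net) ≈ 770 kPa

Overburden at base level: q = 17.3 × 1.9 = 32.87 kPa.
Below the base the soil is submerged, so the ½γBN_γ term uses γ' = 18.6 − 9.81 = 8.79 kN/m³.
Surcharge term q·N_q = 32.87 × 48.9 = 1607.3 kPa; self-weight term 0.5·γ·B·N_γ·s_γ = 0.5 × 8.79 × 3.52 × 78 × 0.92 = 1110.2 kPa.
q_ult = 1607.3 + 1110.2 = 2717.5 kPa.
Net ultimate: q_net = 2717.5 − 32.87 = 2684.6 kPa.
q_all(net) = 2684.6 / 3.5 = 767.04 kPa.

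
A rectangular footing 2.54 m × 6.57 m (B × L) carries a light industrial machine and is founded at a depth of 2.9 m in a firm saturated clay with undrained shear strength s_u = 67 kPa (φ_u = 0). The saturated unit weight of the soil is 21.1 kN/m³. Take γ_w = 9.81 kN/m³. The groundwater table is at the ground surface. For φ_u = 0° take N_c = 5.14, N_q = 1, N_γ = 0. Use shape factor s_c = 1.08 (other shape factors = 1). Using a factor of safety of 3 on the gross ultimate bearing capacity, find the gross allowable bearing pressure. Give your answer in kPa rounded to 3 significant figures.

With the water table at the surface the whole profile is submerged: γ' = 21.1 − 9.81 = 11.29 kN/m³, so q = γ'·D_f = 32.741 kPa.
q_ult = c·N_c·s_c + q·N_q
     = 67 × 5.14 × 1.08 + 32.741 × 1
     = 371.93 + 32.741 = 404.67 kPa.
q_all = 404.67 / 3 = 134.89 kPa.

q_all ≈ 135 kPa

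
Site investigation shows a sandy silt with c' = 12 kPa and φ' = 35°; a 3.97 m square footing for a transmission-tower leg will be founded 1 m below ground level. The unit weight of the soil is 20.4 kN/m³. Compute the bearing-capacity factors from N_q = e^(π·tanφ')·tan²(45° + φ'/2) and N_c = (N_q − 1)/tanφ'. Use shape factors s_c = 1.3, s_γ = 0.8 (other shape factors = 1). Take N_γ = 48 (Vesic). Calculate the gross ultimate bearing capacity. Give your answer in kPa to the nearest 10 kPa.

q_ult ≈ 2950 kPa

tan35° = 0.7002, so N_q = e^(π×0.7002)·tan²(62.5°) = 9.023 × 3.69 = 33.3.
N_c = (33.3 − 1)/tan35° = 46.12.
Effective surcharge at the founding depth q = γ·D_f = 20.4 × 1 = 20.4 kPa.
q_ult = c·N_c·s_c + q·N_q + 0.5·γ·B·N_γ·s_γ
     = 12 × 46.124 × 1.3 + 20.4 × 33.296 + 0.5 × 20.4 × 3.97 × 48 × 0.8
     = 719.53 + 679.24 + 1555 = 2953.7 kPa.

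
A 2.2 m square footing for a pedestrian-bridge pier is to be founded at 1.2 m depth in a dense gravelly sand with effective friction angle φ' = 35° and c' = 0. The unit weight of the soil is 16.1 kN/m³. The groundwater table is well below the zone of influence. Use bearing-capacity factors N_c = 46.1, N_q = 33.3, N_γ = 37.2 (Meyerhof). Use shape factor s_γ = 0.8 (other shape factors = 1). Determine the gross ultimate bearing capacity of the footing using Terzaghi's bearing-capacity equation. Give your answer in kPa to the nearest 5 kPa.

Overburden at base level: q = 16.1 × 1.2 = 19.32 kPa.
Surcharge term q·N_q = 19.32 × 33.3 = 643.36 kPa; self-weight term 0.5·γ·B·N_γ·s_γ = 0.5 × 16.1 × 2.2 × 37.2 × 0.8 = 527.05 kPa.
q_ult = 643.36 + 527.05 = 1170.4 kPa.

q_ult ≈ 1170 kPa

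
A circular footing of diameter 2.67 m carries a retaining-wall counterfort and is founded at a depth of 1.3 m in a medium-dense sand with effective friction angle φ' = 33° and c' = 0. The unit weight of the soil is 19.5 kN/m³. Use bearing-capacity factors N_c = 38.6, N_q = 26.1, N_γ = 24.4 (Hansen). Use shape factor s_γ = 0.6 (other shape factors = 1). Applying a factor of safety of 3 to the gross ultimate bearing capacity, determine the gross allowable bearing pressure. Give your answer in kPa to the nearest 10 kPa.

q = γ·D_f = 19.5 × 1.3 = 25.35 kPa.
q·N_q = 25.35 × 26.1 = 661.64 kPa
0.5·γ·B·N_γ·s_γ = 0.5 × 19.5 × 2.67 × 24.4 × 0.6 = 381.12 kPa
q_ult = 661.64 + 381.12 = 1042.8 kPa.
q_all = q_ult / FS = 1042.8 / 3 = 347.58 kPa.

q_all ≈ 350 kPa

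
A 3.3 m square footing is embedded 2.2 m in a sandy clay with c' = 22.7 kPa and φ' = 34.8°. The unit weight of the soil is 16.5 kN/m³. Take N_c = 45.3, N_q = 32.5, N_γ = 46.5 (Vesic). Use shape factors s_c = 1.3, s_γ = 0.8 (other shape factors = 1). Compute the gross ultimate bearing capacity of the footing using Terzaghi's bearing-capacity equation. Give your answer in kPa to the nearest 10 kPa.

q = γ·D_f = 16.5 × 2.2 = 36.3 kPa.
c·N_c·s_c = 22.7 × 45.3 × 1.3 = 1336.8 kPa
q·N_q = 36.3 × 32.5 = 1179.8 kPa
0.5·γ·B·N_γ·s_γ = 0.5 × 16.5 × 3.3 × 46.5 × 0.8 = 1012.8 kPa
q_ult = 1336.8 + 1179.8 + 1012.8 = 3529.3 kPa.

q_ult ≈ 3530 kPa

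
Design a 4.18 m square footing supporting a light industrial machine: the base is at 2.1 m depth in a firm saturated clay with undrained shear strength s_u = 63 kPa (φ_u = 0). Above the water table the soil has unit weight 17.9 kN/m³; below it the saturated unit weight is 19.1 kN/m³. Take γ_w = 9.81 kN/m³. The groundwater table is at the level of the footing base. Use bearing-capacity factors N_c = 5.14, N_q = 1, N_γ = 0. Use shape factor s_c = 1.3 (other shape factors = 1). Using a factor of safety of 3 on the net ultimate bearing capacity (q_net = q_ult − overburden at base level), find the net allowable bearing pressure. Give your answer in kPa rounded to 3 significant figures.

q_all(net) ≈ 140 kPa

Effective surcharge at the founding depth q = γ·D_f = 17.9 × 2.1 = 37.59 kPa.
q_ult = c·N_c·s_c + q·N_q
     = 63 × 5.14 × 1.3 + 37.59 × 1
     = 420.97 + 37.59 = 458.56 kPa.
q_net = 458.56 − 37.59 = 420.97 kPa.
q_all(net) = 420.97 / 3 = 140.32 kPa.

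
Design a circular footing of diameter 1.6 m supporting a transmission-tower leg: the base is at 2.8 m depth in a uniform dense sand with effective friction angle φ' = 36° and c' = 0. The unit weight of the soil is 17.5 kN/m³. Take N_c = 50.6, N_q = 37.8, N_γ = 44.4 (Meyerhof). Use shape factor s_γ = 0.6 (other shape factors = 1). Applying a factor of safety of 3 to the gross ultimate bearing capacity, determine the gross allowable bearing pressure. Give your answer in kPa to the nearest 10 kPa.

Effective surcharge at the founding depth q = γ·D_f = 17.5 × 2.8 = 49 kPa.
q_ult = q·N_q + 0.5·γ·B·N_γ·s_γ
     = 49 × 37.8 + 0.5 × 17.5 × 1.6 × 44.4 × 0.6
     = 1852.2 + 372.96 = 2225.2 kPa.
q_all = q_ult / FS = 2225.2 / 3 = 741.72 kPa.

q_all ≈ 740 kPa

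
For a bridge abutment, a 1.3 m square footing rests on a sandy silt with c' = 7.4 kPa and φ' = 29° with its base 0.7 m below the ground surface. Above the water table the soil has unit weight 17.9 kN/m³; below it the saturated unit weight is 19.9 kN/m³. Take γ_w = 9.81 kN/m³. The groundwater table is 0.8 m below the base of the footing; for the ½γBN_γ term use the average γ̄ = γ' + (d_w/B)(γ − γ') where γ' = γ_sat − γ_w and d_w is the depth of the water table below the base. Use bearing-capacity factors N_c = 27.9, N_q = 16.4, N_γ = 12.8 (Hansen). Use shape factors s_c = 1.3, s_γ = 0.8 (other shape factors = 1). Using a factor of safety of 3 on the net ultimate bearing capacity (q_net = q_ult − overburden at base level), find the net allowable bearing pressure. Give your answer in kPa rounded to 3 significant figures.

Overburden at base level: q = 17.9 × 0.7 = 12.53 kPa.
The water table is 0.8 m below the base (< B = 1.3 m), so the ½γBN_γ term uses γ̄ = γ' + (d_w/B)(γ − γ') = 10.09 + (0.8/1.3)(17.9 − 10.09) = 14.896 kN/m³.
Cohesion term c·N_c·s_c = 7.4 × 27.9 × 1.3 = 268.4 kPa; surcharge term q·N_q = 12.53 × 16.4 = 205.49 kPa; self-weight term 0.5·γ·B·N_γ·s_γ = 0.5 × 14.896 × 1.3 × 12.8 × 0.8 = 99.149 kPa.
q_ult = 268.4 + 205.49 + 99.149 = 573.04 kPa.
q_net = 573.04 − 12.53 = 560.51 kPa.
q_all(net) = 560.51 / 3 = 186.84 kPa.

q_all(net) ≈ 187 kPa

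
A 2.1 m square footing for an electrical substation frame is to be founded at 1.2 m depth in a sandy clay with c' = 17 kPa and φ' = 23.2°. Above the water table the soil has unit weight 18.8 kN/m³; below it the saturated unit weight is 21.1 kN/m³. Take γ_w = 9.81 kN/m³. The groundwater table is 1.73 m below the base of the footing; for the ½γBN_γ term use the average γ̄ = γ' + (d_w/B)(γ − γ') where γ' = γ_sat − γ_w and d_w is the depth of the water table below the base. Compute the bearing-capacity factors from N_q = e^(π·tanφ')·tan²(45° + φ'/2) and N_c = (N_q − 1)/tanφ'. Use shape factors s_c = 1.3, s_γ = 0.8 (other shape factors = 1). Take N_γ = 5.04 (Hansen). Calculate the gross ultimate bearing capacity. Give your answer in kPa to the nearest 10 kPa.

tan23.2° = 0.4286, so N_q = e^(π×0.4286)·tan²(56.6°) = 3.844 × 2.3 = 8.84.
N_c = (8.84 − 1)/tan23.2° = 18.29.
q = γ·D_f = 18.8 × 1.2 = 22.56 kPa.
γ' = 11.29 kN/m³; averaging over the depth B below the base, γ̄ = γ' + (d_w/B)(γ − γ') = 17.477 kN/m³.
c·N_c·s_c = 17 × 18.294 × 1.3 = 404.31 kPa
q·N_q = 22.56 × 8.841 = 199.45 kPa
0.5·γ·B·N_γ·s_γ = 0.5 × 17.477 × 2.1 × 5.04 × 0.8 = 73.99 kPa
q_ult = 404.31 + 199.45 + 73.99 = 677.75 kPa.

q_ult ≈ 680 kPa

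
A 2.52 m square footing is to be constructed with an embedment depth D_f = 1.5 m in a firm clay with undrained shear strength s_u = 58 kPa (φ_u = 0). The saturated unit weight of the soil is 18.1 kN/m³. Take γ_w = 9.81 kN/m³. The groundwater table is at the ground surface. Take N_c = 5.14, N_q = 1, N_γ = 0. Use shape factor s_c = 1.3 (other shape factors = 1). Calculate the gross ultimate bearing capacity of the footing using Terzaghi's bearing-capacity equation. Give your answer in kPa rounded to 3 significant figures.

With the water table at the surface the whole profile is submerged: γ' = 18.1 − 9.81 = 8.29 kN/m³, so q = γ'·D_f = 12.435 kPa.
q_ult = c·N_c·s_c + q·N_q
     = 58 × 5.14 × 1.3 + 12.435 × 1
     = 387.56 + 12.435 = 399.99 kPa.

q_ult ≈ 400 kPa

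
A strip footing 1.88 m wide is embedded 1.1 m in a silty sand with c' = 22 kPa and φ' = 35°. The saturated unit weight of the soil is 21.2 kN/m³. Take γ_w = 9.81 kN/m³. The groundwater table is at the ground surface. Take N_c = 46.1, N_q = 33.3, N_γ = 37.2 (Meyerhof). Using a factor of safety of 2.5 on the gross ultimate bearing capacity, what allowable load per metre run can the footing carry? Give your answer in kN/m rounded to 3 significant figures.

≈ 1380 kN/m

γ' = 21.2 − 9.81 = 11.39 kN/m³ (submerged throughout). q = 11.39 × 1.1 = 12.529 kPa; the same γ' applies in the ½γBN_γ term.
c·N_c = 22 × 46.1 = 1014.2 kPa
q·N_q = 12.529 × 33.3 = 417.22 kPa
0.5·γ·B·N_γ = 0.5 × 11.39 × 1.88 × 37.2 = 398.29 kPa
q_ult = 1014.2 + 417.22 + 398.29 = 1829.7 kPa.
Gross allowable pressure q_all = 1829.7 / 2.5 = 731.88 kPa.
Allowable wall load = q_all × B = 731.88 × 1.88 = 1375.9 kN per metre run.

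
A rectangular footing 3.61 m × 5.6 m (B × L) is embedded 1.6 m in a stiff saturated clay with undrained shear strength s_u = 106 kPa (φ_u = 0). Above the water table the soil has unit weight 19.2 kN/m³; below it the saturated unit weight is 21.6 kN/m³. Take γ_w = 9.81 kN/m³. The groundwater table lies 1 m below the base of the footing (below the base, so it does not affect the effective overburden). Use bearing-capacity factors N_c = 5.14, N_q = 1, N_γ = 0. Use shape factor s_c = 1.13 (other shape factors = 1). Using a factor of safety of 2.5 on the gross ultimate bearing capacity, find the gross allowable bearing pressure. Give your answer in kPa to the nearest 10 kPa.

q_all ≈ 260 kPa

Overburden at base level: q = 19.2 × 1.6 = 30.72 kPa.
Cohesion term c·N_c·s_c = 106 × 5.14 × 1.13 = 615.67 kPa; surcharge term q·N_q = 30.72 × 1 = 30.72 kPa.
q_ult = 615.67 + 30.72 = 646.39 kPa.
q_all = 646.39 / 2.5 = 258.56 kPa.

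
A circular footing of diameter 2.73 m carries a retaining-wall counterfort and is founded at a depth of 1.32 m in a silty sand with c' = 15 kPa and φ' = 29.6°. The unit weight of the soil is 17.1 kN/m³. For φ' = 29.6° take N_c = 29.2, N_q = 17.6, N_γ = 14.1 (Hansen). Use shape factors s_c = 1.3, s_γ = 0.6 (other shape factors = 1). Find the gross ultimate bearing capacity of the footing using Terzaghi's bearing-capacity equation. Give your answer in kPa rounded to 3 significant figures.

Effective surcharge at the founding depth q = γ·D_f = 17.1 × 1.32 = 22.572 kPa.
q_ult = c·N_c·s_c + q·N_q + 0.5·γ·B·N_γ·s_γ
     = 15 × 29.2 × 1.3 + 22.572 × 17.6 + 0.5 × 17.1 × 2.73 × 14.1 × 0.6
     = 569.4 + 397.27 + 197.47 = 1164.1 kPa.

q_ult ≈ 1160 kPa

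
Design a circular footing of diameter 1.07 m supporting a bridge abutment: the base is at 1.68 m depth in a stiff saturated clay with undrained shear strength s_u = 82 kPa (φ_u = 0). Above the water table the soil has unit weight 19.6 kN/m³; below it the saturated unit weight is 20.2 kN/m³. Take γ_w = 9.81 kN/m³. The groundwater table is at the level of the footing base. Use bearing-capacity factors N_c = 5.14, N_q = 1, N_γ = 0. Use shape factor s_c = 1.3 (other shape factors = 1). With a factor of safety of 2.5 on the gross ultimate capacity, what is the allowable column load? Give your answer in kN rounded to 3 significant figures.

P_all ≈ 209 kN

Overburden at base level: q = 19.6 × 1.68 = 32.928 kPa.
Cohesion term c·N_c·s_c = 82 × 5.14 × 1.3 = 547.92 kPa; surcharge term q·N_q = 32.928 × 1 = 32.928 kPa.
q_ult = 547.92 + 32.928 = 580.85 kPa.
Gross allowable pressure q_all = 580.85 / 2.5 = 232.34 kPa.
Footing area = 0.8992 m², so allowable column load = 232.34 × 0.8992 = 208.92 kN.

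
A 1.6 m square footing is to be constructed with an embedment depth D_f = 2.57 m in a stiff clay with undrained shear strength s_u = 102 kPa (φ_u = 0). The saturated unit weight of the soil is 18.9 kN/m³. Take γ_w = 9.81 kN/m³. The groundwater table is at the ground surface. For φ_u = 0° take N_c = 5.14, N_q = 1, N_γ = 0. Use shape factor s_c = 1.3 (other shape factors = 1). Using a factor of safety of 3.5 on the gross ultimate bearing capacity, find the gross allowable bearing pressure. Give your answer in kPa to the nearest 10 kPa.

Water table at ground surface, so effective unit weight γ' = 18.9 − 9.81 = 9.09 kN/m³ is used throughout; overburden q = 9.09 × 2.57 = 23.361 kPa.
Cohesion term c·N_c·s_c = 102 × 5.14 × 1.3 = 681.56 kPa; surcharge term q·N_q = 23.361 × 1 = 23.361 kPa.
q_ult = 681.56 + 23.361 = 704.93 kPa.
q_all = 704.93 / 3.5 = 201.41 kPa.

q_all ≈ 200 kPa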